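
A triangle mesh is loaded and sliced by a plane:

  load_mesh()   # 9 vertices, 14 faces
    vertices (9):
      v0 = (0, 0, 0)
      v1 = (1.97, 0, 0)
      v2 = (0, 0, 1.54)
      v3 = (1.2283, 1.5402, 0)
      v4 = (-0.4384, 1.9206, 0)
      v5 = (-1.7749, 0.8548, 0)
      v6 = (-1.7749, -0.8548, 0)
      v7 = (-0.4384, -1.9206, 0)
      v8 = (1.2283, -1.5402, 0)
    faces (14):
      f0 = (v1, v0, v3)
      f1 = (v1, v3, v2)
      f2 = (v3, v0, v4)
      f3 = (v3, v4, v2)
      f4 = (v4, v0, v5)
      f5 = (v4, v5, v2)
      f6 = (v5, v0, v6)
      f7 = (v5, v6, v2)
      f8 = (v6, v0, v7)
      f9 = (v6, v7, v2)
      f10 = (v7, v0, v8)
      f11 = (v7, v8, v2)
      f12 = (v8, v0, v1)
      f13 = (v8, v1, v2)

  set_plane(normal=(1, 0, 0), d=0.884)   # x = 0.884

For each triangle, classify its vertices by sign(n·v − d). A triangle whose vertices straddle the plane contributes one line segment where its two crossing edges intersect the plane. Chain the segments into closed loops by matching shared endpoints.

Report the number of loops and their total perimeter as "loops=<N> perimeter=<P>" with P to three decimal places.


Straddling triangles (8 of 14):
  (v1,v0,v3) [+-+] → (0.884, 0, 0)–(0.884, 1.10847, 0)  len=1.1085
  (v1,v3,v2) [++-] → (0.884, 1.10847, 0.431671)–(0.884, 0, 0.848954)  len=1.1844
  (v3,v0,v4) [+--] → (0.884, 1.10847, 0)–(0.884, 1.61878, 0)  len=0.5103
  (v3,v4,v2) [+--] → (0.884, 1.61878, 0)–(0.884, 1.10847, 0.431671)  len=0.6684
  (v7,v0,v8) [--+] → (0.884, -1.10847, 0)–(0.884, -1.61878, 0)  len=0.5103
  (v7,v8,v2) [-+-] → (0.884, -1.61878, 0)–(0.884, -1.10847, 0.431671)  len=0.6684
  (v8,v0,v1) [+-+] → (0.884, -1.10847, 0)–(0.884, 0, 0)  len=1.1085
  (v8,v1,v2) [++-] → (0.884, 0, 0.848954)–(0.884, -1.10847, 0.431671)  len=1.1844

Chained into 1 loop(s):
  loop 1: 8 segments, perimeter = 6.9432
Total perimeter = 6.943

loops=1 perimeter=6.943


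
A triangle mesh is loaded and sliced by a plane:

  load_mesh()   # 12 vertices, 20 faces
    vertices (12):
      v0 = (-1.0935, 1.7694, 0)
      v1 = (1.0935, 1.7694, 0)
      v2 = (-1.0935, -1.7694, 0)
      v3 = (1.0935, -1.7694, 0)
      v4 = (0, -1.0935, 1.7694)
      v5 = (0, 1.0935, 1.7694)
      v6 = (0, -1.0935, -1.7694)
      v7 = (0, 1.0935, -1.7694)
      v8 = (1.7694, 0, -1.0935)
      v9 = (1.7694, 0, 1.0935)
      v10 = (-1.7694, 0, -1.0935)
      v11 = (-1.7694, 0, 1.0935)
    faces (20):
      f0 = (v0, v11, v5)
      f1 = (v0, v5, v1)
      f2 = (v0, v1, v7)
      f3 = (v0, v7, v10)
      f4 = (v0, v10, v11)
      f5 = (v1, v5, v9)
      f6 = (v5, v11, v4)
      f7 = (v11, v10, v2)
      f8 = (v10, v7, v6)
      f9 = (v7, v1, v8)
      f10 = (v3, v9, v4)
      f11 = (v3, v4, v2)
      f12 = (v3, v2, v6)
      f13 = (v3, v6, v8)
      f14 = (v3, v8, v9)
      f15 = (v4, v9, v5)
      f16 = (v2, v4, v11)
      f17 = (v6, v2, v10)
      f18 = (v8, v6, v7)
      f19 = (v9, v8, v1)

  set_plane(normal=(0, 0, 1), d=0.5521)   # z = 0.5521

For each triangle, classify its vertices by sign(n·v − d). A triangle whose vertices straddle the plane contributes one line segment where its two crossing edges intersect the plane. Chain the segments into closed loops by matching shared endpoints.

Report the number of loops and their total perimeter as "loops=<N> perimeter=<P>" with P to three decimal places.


loops=1 perimeter=10.621

Straddling triangles (10 of 20):
  (v0,v11,v5) [-++] → (-1.43476, 0.876043, 0.5521)–(-0.752299, 1.5585, 0.5521)  len=0.9651
  (v0,v5,v1) [-+-] → (-0.752299, 1.5585, 0.5521)–(0.752299, 1.5585, 0.5521)  len=1.5046
  (v0,v10,v11) [--+] → (-1.7694, 0, 0.5521)–(-1.43476, 0.876043, 0.5521)  len=0.9378
  (v1,v5,v9) [-++] → (0.752299, 1.5585, 0.5521)–(1.43476, 0.876043, 0.5521)  len=0.9651
  (v11,v10,v2) [+--] → (-1.7694, 0, 0.5521)–(-1.43476, -0.876043, 0.5521)  len=0.9378
  (v3,v9,v4) [-++] → (1.43476, -0.876043, 0.5521)–(0.752299, -1.5585, 0.5521)  len=0.9651
  (v3,v4,v2) [-+-] → (0.752299, -1.5585, 0.5521)–(-0.752299, -1.5585, 0.5521)  len=1.5046
  (v3,v8,v9) [--+] → (1.7694, 0, 0.5521)–(1.43476, -0.876043, 0.5521)  len=0.9378
  (v2,v4,v11) [-++] → (-0.752299, -1.5585, 0.5521)–(-1.43476, -0.876043, 0.5521)  len=0.9651
  (v9,v8,v1) [+--] → (1.7694, 0, 0.5521)–(1.43476, 0.876043, 0.5521)  len=0.9378

Chained into 1 loop(s):
  loop 1: 10 segments, perimeter = 10.6209
Total perimeter = 10.621


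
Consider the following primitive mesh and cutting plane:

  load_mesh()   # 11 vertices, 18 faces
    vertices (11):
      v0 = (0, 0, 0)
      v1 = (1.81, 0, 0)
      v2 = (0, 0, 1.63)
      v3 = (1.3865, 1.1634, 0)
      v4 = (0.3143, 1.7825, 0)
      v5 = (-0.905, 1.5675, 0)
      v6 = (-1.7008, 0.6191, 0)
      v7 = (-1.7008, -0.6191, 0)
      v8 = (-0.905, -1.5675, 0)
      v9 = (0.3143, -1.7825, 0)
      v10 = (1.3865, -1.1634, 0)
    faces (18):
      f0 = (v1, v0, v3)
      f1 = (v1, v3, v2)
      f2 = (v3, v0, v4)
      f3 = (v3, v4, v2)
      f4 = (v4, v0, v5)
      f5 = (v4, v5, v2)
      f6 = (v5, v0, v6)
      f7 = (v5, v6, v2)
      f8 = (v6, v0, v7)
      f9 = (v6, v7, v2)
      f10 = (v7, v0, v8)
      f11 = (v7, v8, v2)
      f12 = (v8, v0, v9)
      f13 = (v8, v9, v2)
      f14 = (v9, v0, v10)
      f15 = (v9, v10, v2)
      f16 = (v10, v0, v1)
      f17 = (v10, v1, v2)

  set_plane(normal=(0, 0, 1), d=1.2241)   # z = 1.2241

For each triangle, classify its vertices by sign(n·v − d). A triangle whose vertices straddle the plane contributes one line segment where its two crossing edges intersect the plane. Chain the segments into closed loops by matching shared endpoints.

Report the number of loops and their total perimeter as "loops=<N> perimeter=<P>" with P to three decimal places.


Straddling triangles (9 of 18):
  (v1,v3,v2) [--+] → (0.345264, 0.289708, 1.2241)–(0.450723, 0, 1.2241)  len=0.3083
  (v3,v4,v2) [--+] → (0.0782665, 0.443875, 1.2241)–(0.345264, 0.289708, 1.2241)  len=0.3083
  (v4,v5,v2) [--+] → (-0.225362, 0.390336, 1.2241)–(0.0782665, 0.443875, 1.2241)  len=0.3083
  (v5,v6,v2) [--+] → (-0.423531, 0.154167, 1.2241)–(-0.225362, 0.390336, 1.2241)  len=0.3083
  (v6,v7,v2) [--+] → (-0.423531, -0.154167, 1.2241)–(-0.423531, 0.154167, 1.2241)  len=0.3083
  (v7,v8,v2) [--+] → (-0.225362, -0.390336, 1.2241)–(-0.423531, -0.154167, 1.2241)  len=0.3083
  (v8,v9,v2) [--+] → (0.0782665, -0.443875, 1.2241)–(-0.225362, -0.390336, 1.2241)  len=0.3083
  (v9,v10,v2) [--+] → (0.345264, -0.289708, 1.2241)–(0.0782665, -0.443875, 1.2241)  len=0.3083
  (v10,v1,v2) [--+] → (0.450723, 0, 1.2241)–(0.345264, -0.289708, 1.2241)  len=0.3083

Chained into 1 loop(s):
  loop 1: 9 segments, perimeter = 2.7748
Total perimeter = 2.775

loops=1 perimeter=2.775


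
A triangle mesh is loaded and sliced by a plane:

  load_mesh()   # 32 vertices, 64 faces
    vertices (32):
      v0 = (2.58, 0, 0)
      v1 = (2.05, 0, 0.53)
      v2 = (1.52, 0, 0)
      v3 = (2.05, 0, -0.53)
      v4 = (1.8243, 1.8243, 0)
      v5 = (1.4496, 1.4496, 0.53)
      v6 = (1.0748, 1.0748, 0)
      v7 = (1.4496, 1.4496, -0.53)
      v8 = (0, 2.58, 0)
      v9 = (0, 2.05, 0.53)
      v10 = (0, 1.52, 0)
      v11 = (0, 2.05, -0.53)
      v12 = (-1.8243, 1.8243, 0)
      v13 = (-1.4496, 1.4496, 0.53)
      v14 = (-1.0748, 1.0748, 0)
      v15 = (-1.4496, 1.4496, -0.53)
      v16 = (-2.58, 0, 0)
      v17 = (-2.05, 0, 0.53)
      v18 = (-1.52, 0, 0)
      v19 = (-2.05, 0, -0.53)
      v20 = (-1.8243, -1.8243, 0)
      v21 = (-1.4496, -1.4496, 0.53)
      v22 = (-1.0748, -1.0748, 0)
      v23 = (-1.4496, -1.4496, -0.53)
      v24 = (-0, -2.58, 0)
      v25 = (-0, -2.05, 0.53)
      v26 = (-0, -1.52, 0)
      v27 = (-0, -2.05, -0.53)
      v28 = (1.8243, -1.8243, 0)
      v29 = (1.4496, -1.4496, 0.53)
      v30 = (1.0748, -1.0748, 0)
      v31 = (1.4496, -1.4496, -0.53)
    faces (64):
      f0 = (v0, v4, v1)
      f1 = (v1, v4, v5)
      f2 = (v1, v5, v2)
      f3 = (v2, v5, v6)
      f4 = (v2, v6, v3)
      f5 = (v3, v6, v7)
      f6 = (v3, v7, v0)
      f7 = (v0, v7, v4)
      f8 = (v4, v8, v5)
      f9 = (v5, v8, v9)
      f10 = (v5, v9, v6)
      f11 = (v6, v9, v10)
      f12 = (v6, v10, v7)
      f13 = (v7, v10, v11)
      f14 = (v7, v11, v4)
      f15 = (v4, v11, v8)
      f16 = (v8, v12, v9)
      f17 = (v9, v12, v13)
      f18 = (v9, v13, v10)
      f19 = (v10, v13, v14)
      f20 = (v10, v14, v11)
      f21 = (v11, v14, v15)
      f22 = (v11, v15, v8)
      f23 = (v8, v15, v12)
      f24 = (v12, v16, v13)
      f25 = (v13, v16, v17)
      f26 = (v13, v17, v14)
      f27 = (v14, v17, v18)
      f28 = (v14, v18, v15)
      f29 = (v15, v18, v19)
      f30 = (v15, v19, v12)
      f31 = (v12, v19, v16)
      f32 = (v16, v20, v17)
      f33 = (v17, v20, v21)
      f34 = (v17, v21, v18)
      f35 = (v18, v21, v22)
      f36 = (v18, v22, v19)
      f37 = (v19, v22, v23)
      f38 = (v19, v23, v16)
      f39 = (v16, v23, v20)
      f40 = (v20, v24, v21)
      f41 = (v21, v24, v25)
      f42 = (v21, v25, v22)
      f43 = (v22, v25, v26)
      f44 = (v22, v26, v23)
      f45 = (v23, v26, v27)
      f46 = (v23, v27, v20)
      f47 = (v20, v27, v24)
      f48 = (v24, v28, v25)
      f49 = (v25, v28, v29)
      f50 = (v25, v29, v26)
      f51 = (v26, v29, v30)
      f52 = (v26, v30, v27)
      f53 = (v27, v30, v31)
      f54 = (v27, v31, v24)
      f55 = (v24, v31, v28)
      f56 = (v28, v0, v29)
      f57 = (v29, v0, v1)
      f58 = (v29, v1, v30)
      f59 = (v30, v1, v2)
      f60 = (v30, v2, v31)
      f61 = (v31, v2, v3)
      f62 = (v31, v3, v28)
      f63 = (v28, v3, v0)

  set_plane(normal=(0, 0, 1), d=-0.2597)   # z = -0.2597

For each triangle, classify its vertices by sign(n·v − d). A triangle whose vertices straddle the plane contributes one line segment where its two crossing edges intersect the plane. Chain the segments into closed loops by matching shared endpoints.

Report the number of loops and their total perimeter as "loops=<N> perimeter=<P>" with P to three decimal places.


loops=2 perimeter=25.104

Straddling triangles (32 of 64):
  (v2,v6,v3) [++-] → (1.55265, 0.548148, -0.2597)–(1.7797, 0, -0.2597)  len=0.5933
  (v3,v6,v7) [-+-] → (1.55265, 0.548148, -0.2597)–(1.25845, 1.25845, -0.2597)  len=0.7688
  (v3,v7,v0) [--+] → (2.0261, 0.710304, -0.2597)–(2.3203, 0, -0.2597)  len=0.7688
  (v0,v7,v4) [+-+] → (2.0261, 0.710304, -0.2597)–(1.6407, 1.6407, -0.2597)  len=1.0071
  (v6,v10,v7) [++-] → (0.710304, 1.4855, -0.2597)–(1.25845, 1.25845, -0.2597)  len=0.5933
  (v7,v10,v11) [-+-] → (0.710304, 1.4855, -0.2597)–(0, 1.7797, -0.2597)  len=0.7688
  (v7,v11,v4) [--+] → (0.930393, 1.93489, -0.2597)–(1.6407, 1.6407, -0.2597)  len=0.7688
  (v4,v11,v8) [+-+] → (0.930393, 1.93489, -0.2597)–(0, 2.3203, -0.2597)  len=1.0071
  (v10,v14,v11) [++-] → (-0.548148, 1.55265, -0.2597)–(0, 1.7797, -0.2597)  len=0.5933
  (v11,v14,v15) [-+-] → (-0.548148, 1.55265, -0.2597)–(-1.25845, 1.25845, -0.2597)  len=0.7688
  (v11,v15,v8) [--+] → (-0.710304, 2.0261, -0.2597)–(0, 2.3203, -0.2597)  len=0.7688
  (v8,v15,v12) [+-+] → (-0.710304, 2.0261, -0.2597)–(-1.6407, 1.6407, -0.2597)  len=1.0071
  (v14,v18,v15) [++-] → (-1.4855, 0.710304, -0.2597)–(-1.25845, 1.25845, -0.2597)  len=0.5933
  (v15,v18,v19) [-+-] → (-1.4855, 0.710304, -0.2597)–(-1.7797, 0, -0.2597)  len=0.7688
  (v15,v19,v12) [--+] → (-1.93489, 0.930393, -0.2597)–(-1.6407, 1.6407, -0.2597)  len=0.7688
  (v12,v19,v16) [+-+] → (-1.93489, 0.930393, -0.2597)–(-2.3203, 0, -0.2597)  len=1.0071
  (v18,v22,v19) [++-] → (-1.55265, -0.548148, -0.2597)–(-1.7797, 0, -0.2597)  len=0.5933
  (v19,v22,v23) [-+-] → (-1.55265, -0.548148, -0.2597)–(-1.25845, -1.25845, -0.2597)  len=0.7688
  (v19,v23,v16) [--+] → (-2.0261, -0.710304, -0.2597)–(-2.3203, 0, -0.2597)  len=0.7688
  (v16,v23,v20) [+-+] → (-2.0261, -0.710304, -0.2597)–(-1.6407, -1.6407, -0.2597)  len=1.0071
  (v22,v26,v23) [++-] → (-0.710304, -1.4855, -0.2597)–(-1.25845, -1.25845, -0.2597)  len=0.5933
  (v23,v26,v27) [-+-] → (-0.710304, -1.4855, -0.2597)–(0, -1.7797, -0.2597)  len=0.7688
  (v23,v27,v20) [--+] → (-0.930393, -1.93489, -0.2597)–(-1.6407, -1.6407, -0.2597)  len=0.7688
  (v20,v27,v24) [+-+] → (-0.930393, -1.93489, -0.2597)–(0, -2.3203, -0.2597)  len=1.0071
  (v26,v30,v27) [++-] → (0.548148, -1.55265, -0.2597)–(0, -1.7797, -0.2597)  len=0.5933
  (v27,v30,v31) [-+-] → (0.548148, -1.55265, -0.2597)–(1.25845, -1.25845, -0.2597)  len=0.7688
  (v27,v31,v24) [--+] → (0.710304, -2.0261, -0.2597)–(0, -2.3203, -0.2597)  len=0.7688
  (v24,v31,v28) [+-+] → (0.710304, -2.0261, -0.2597)–(1.6407, -1.6407, -0.2597)  len=1.0071
  (v30,v2,v31) [++-] → (1.4855, -0.710304, -0.2597)–(1.25845, -1.25845, -0.2597)  len=0.5933
  (v31,v2,v3) [-+-] → (1.4855, -0.710304, -0.2597)–(1.7797, 0, -0.2597)  len=0.7688
  (v31,v3,v28) [--+] → (1.93489, -0.930393, -0.2597)–(1.6407, -1.6407, -0.2597)  len=0.7688
  (v28,v3,v0) [+-+] → (1.93489, -0.930393, -0.2597)–(2.3203, 0, -0.2597)  len=1.0071

Chained into 2 loop(s):
  loop 1: 16 segments, perimeter = 10.8970
  loop 2: 16 segments, perimeter = 14.2070
Total perimeter = 25.104


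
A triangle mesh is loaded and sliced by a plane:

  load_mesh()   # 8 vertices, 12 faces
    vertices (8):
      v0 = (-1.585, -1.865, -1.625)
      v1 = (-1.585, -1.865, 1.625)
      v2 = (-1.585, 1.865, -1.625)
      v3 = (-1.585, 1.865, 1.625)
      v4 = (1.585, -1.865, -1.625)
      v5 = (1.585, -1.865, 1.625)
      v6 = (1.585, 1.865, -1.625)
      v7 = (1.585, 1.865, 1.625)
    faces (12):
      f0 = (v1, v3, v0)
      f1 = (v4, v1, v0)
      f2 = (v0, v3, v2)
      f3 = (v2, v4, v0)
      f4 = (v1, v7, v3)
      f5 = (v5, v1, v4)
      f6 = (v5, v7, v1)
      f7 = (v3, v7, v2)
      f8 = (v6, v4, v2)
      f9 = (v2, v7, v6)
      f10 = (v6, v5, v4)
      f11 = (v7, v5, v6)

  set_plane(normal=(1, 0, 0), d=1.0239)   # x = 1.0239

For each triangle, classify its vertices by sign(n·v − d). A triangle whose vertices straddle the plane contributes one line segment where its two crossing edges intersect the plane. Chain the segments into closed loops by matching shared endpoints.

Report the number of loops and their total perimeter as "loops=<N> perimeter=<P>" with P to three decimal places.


loops=1 perimeter=13.960

Straddling triangles (8 of 12):
  (v4,v1,v0) [+--] → (1.0239, -1.865, -1.04974)–(1.0239, -1.865, -1.625)  len=0.5753
  (v2,v4,v0) [-+-] → (1.0239, -1.20478, -1.625)–(1.0239, -1.865, -1.625)  len=0.6602
  (v1,v7,v3) [-+-] → (1.0239, 1.20478, 1.625)–(1.0239, 1.865, 1.625)  len=0.6602
  (v5,v1,v4) [+-+] → (1.0239, -1.865, 1.625)–(1.0239, -1.865, -1.04974)  len=2.6747
  (v5,v7,v1) [++-] → (1.0239, 1.20478, 1.625)–(1.0239, -1.865, 1.625)  len=3.0698
  (v3,v7,v2) [-+-] → (1.0239, 1.865, 1.625)–(1.0239, 1.865, 1.04974)  len=0.5753
  (v6,v4,v2) [++-] → (1.0239, -1.20478, -1.625)–(1.0239, 1.865, -1.625)  len=3.0698
  (v2,v7,v6) [-++] → (1.0239, 1.865, 1.04974)–(1.0239, 1.865, -1.625)  len=2.6747

Chained into 1 loop(s):
  loop 1: 8 segments, perimeter = 13.9600
Total perimeter = 13.960


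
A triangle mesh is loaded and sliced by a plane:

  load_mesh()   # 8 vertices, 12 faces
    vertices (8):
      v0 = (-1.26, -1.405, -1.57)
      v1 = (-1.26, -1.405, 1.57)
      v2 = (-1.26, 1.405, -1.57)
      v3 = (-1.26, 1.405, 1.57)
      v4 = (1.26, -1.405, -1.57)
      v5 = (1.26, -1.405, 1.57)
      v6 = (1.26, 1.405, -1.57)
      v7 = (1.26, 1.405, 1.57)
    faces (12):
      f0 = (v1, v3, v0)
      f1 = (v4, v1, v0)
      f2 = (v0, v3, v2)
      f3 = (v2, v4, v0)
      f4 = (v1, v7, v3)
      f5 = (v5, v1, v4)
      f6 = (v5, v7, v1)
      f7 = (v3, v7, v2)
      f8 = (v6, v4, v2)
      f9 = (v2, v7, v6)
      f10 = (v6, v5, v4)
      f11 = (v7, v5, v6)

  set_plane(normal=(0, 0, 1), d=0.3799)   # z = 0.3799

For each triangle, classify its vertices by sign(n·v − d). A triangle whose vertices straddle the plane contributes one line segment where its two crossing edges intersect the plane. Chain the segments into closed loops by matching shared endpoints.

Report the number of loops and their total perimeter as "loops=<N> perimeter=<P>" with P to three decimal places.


loops=1 perimeter=10.660

Straddling triangles (8 of 12):
  (v1,v3,v0) [++-] → (-1.26, 0.339974, 0.3799)–(-1.26, -1.405, 0.3799)  len=1.7450
  (v4,v1,v0) [-+-] → (-0.304888, -1.405, 0.3799)–(-1.26, -1.405, 0.3799)  len=0.9551
  (v0,v3,v2) [-+-] → (-1.26, 0.339974, 0.3799)–(-1.26, 1.405, 0.3799)  len=1.0650
  (v5,v1,v4) [++-] → (-0.304888, -1.405, 0.3799)–(1.26, -1.405, 0.3799)  len=1.5649
  (v3,v7,v2) [++-] → (0.304888, 1.405, 0.3799)–(-1.26, 1.405, 0.3799)  len=1.5649
  (v2,v7,v6) [-+-] → (0.304888, 1.405, 0.3799)–(1.26, 1.405, 0.3799)  len=0.9551
  (v6,v5,v4) [-+-] → (1.26, -0.339974, 0.3799)–(1.26, -1.405, 0.3799)  len=1.0650
  (v7,v5,v6) [++-] → (1.26, -0.339974, 0.3799)–(1.26, 1.405, 0.3799)  len=1.7450

Chained into 1 loop(s):
  loop 1: 8 segments, perimeter = 10.6600
Total perimeter = 10.660


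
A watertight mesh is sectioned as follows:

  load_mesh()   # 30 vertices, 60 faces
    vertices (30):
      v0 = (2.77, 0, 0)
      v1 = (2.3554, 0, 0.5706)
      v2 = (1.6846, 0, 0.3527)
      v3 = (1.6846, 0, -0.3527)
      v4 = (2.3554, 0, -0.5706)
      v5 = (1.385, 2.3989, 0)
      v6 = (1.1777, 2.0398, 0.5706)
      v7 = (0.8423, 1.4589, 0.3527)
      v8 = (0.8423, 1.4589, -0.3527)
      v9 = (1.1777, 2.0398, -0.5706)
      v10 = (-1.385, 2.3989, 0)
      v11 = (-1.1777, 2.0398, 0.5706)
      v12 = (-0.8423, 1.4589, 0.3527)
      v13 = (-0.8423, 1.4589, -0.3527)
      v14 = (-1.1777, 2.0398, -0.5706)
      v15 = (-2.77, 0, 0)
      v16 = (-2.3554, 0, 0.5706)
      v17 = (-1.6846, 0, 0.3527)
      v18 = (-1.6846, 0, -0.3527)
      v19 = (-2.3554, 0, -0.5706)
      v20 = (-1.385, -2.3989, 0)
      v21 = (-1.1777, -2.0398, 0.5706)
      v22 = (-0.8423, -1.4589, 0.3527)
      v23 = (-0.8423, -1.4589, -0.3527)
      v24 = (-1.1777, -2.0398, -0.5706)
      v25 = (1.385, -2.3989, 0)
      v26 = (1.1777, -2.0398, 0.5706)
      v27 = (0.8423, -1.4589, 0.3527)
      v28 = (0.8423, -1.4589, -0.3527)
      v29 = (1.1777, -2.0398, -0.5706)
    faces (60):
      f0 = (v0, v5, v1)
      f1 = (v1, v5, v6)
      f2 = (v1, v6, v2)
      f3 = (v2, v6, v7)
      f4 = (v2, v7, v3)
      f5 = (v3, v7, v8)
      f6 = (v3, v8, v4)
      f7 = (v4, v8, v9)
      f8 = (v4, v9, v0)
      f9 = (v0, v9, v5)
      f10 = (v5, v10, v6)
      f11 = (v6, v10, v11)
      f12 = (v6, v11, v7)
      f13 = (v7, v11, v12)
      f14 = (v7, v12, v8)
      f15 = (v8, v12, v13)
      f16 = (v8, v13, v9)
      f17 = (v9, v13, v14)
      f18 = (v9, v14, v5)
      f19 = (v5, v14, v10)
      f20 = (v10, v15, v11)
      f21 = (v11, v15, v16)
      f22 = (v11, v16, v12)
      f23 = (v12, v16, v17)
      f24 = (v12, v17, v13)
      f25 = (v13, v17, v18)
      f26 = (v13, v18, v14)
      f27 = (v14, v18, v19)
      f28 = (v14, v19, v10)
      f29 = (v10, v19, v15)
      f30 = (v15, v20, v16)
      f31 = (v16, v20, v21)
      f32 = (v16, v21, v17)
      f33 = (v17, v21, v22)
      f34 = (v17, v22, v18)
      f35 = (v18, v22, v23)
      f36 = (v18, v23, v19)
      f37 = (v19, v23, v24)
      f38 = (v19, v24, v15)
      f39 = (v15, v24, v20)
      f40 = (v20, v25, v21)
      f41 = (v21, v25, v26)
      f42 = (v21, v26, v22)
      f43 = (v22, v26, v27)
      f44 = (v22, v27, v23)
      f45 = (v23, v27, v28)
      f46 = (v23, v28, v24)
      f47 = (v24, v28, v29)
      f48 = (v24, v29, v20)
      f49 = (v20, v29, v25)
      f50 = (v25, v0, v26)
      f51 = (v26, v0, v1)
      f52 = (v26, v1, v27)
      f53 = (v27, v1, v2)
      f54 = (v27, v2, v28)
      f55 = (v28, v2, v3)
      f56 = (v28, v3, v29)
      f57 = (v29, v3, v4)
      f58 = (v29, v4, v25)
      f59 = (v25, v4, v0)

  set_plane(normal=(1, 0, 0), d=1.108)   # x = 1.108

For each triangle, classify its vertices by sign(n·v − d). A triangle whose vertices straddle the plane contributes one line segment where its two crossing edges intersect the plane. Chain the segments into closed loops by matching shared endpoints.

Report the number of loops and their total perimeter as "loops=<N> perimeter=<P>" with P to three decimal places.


Straddling triangles (24 of 60):
  (v2,v6,v7) [++-] → (1.108, 1.91908, 0.525318)–(1.108, 0.998696, 0.3527)  len=0.9364
  (v2,v7,v3) [+-+] → (1.108, 0.998696, 0.3527)–(1.108, 0.998696, 0.130185)  len=0.2225
  (v3,v7,v8) [+--] → (1.108, 0.998696, 0.130185)–(1.108, 0.998696, -0.3527)  len=0.4829
  (v3,v8,v4) [+-+] → (1.108, 0.998696, -0.3527)–(1.108, 1.20272, -0.390963)  len=0.2076
  (v4,v8,v9) [+-+] → (1.108, 1.20272, -0.390963)–(1.108, 1.91908, -0.525318)  len=0.7289
  (v5,v10,v6) [+-+] → (1.108, 2.3989, 0)–(1.108, 2.04957, 0.555081)  len=0.6559
  (v6,v10,v11) [+--] → (1.108, 2.04957, 0.555081)–(1.108, 2.0398, 0.5706)  len=0.0183
  (v6,v11,v7) [+--] → (1.108, 2.0398, 0.5706)–(1.108, 1.91908, 0.525318)  len=0.1289
  (v8,v13,v9) [--+] → (1.108, 2.01976, -0.563081)–(1.108, 1.91908, -0.525318)  len=0.1075
  (v9,v13,v14) [+--] → (1.108, 2.01976, -0.563081)–(1.108, 2.0398, -0.5706)  len=0.0214
  (v9,v14,v5) [+-+] → (1.108, 2.0398, -0.5706)–(1.108, 2.36009, -0.0616757)  len=0.6013
  (v5,v14,v10) [+--] → (1.108, 2.36009, -0.0616757)–(1.108, 2.3989, 0)  len=0.0729
  (v20,v25,v21) [-+-] → (1.108, -2.3989, 0)–(1.108, -2.36009, 0.0616757)  len=0.0729
  (v21,v25,v26) [-++] → (1.108, -2.36009, 0.0616757)–(1.108, -2.0398, 0.5706)  len=0.6013
  (v21,v26,v22) [-+-] → (1.108, -2.0398, 0.5706)–(1.108, -2.01976, 0.563081)  len=0.0214
  (v22,v26,v27) [-+-] → (1.108, -2.01976, 0.563081)–(1.108, -1.91908, 0.525318)  len=0.1075
  (v24,v28,v29) [--+] → (1.108, -1.91908, -0.525318)–(1.108, -2.0398, -0.5706)  len=0.1289
  (v24,v29,v20) [-+-] → (1.108, -2.0398, -0.5706)–(1.108, -2.04957, -0.555081)  len=0.0183
  (v20,v29,v25) [-++] → (1.108, -2.04957, -0.555081)–(1.108, -2.3989, 0)  len=0.6559
  (v26,v1,v27) [++-] → (1.108, -1.20272, 0.390963)–(1.108, -1.91908, 0.525318)  len=0.7289
  (v27,v1,v2) [-++] → (1.108, -1.20272, 0.390963)–(1.108, -0.998696, 0.3527)  len=0.2076
  (v27,v2,v28) [-+-] → (1.108, -0.998696, 0.3527)–(1.108, -0.998696, -0.130185)  len=0.4829
  (v28,v2,v3) [-++] → (1.108, -0.998696, -0.130185)–(1.108, -0.998696, -0.3527)  len=0.2225
  (v28,v3,v29) [-++] → (1.108, -0.998696, -0.3527)–(1.108, -1.91908, -0.525318)  len=0.9364

Chained into 2 loop(s):
  loop 1: 12 segments, perimeter = 4.1845
  loop 2: 12 segments, perimeter = 4.1845
Total perimeter = 8.369

loops=2 perimeter=8.369


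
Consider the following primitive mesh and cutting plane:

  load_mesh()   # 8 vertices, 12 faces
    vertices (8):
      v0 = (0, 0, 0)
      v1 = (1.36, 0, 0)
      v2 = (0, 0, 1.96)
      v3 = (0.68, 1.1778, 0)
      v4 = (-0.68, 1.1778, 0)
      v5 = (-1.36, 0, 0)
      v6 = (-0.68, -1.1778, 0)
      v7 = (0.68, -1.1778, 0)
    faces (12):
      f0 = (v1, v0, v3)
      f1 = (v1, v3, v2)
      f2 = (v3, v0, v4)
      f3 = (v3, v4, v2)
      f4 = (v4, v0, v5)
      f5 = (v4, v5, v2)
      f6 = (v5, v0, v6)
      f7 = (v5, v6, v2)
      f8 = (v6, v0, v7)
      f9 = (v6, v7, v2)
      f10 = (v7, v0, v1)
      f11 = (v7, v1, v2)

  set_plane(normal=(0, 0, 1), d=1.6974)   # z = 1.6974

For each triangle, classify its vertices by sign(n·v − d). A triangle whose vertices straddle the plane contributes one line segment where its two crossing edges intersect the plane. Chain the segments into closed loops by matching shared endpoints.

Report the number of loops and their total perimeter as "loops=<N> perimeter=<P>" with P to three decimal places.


loops=1 perimeter=1.093

Straddling triangles (6 of 12):
  (v1,v3,v2) [--+] → (0.0911061, 0.157801, 1.6974)–(0.182212, 0, 1.6974)  len=0.1822
  (v3,v4,v2) [--+] → (-0.0911061, 0.157801, 1.6974)–(0.0911061, 0.157801, 1.6974)  len=0.1822
  (v4,v5,v2) [--+] → (-0.182212, 0, 1.6974)–(-0.0911061, 0.157801, 1.6974)  len=0.1822
  (v5,v6,v2) [--+] → (-0.0911061, -0.157801, 1.6974)–(-0.182212, 0, 1.6974)  len=0.1822
  (v6,v7,v2) [--+] → (0.0911061, -0.157801, 1.6974)–(-0.0911061, -0.157801, 1.6974)  len=0.1822
  (v7,v1,v2) [--+] → (0.182212, 0, 1.6974)–(0.0911061, -0.157801, 1.6974)  len=0.1822

Chained into 1 loop(s):
  loop 1: 6 segments, perimeter = 1.0933
Total perimeter = 1.093


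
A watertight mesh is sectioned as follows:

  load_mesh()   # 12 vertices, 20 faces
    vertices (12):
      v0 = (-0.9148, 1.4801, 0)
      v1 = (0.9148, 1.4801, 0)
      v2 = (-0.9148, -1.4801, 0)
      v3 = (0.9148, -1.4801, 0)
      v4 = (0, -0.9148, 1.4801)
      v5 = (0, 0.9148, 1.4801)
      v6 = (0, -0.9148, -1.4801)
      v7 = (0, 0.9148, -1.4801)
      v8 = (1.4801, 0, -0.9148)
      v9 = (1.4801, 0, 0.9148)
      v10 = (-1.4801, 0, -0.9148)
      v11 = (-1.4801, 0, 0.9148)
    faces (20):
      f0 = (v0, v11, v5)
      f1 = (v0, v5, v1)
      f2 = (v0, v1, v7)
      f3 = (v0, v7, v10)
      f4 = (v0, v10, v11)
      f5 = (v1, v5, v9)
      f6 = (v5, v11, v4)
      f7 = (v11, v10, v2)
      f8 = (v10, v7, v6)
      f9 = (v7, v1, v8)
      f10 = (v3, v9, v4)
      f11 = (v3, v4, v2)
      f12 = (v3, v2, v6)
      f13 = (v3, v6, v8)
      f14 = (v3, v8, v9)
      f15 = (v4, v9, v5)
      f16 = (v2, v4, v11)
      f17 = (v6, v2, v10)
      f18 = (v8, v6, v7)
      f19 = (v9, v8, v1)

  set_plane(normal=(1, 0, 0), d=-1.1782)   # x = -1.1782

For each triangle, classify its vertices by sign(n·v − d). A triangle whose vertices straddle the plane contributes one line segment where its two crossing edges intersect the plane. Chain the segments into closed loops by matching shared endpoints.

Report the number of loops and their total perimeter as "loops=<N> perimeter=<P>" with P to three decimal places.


Straddling triangles (8 of 20):
  (v0,v11,v5) [+-+] → (-1.1782, 0.790451, 0.426249)–(-1.1782, 0.186594, 1.03011)  len=0.8540
  (v0,v7,v10) [++-] → (-1.1782, 0.186594, -1.03011)–(-1.1782, 0.790451, -0.426249)  len=0.8540
  (v0,v10,v11) [+--] → (-1.1782, 0.790451, -0.426249)–(-1.1782, 0.790451, 0.426249)  len=0.8525
  (v5,v11,v4) [+-+] → (-1.1782, 0.186594, 1.03011)–(-1.1782, -0.186594, 1.03011)  len=0.3732
  (v11,v10,v2) [--+] → (-1.1782, -0.790451, -0.426249)–(-1.1782, -0.790451, 0.426249)  len=0.8525
  (v10,v7,v6) [-++] → (-1.1782, 0.186594, -1.03011)–(-1.1782, -0.186594, -1.03011)  len=0.3732
  (v2,v4,v11) [++-] → (-1.1782, -0.186594, 1.03011)–(-1.1782, -0.790451, 0.426249)  len=0.8540
  (v6,v2,v10) [++-] → (-1.1782, -0.790451, -0.426249)–(-1.1782, -0.186594, -1.03011)  len=0.8540

Chained into 1 loop(s):
  loop 1: 8 segments, perimeter = 5.8673
Total perimeter = 5.867

loops=1 perimeter=5.867


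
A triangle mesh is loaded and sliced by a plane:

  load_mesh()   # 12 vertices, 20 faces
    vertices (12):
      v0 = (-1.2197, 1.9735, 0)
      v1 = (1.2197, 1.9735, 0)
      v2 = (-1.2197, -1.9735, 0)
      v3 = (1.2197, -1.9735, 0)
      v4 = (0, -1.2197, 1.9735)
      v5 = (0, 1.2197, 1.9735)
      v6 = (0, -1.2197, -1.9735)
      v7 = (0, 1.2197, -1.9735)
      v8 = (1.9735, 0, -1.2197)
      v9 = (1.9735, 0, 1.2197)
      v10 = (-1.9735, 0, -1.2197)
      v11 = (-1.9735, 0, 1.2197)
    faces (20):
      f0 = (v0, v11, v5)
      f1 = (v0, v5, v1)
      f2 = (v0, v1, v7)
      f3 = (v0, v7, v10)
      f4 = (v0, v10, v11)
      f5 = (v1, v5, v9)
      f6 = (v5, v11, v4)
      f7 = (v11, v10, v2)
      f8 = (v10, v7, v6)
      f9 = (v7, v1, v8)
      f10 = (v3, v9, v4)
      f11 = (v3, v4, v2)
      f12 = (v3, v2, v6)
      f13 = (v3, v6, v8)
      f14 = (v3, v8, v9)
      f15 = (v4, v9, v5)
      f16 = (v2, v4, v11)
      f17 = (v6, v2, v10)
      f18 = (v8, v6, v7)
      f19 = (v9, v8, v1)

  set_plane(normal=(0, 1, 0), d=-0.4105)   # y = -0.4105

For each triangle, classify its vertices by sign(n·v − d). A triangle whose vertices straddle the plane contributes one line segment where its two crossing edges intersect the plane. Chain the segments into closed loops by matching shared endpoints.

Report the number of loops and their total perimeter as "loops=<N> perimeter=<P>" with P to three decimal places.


Straddling triangles (10 of 20):
  (v5,v11,v4) [++-] → (-1.3093, -0.4105, 1.4734)–(0, -0.4105, 1.9735)  len=1.4016
  (v11,v10,v2) [++-] → (-1.81671, -0.4105, -0.965995)–(-1.81671, -0.4105, 0.965995)  len=1.9320
  (v10,v7,v6) [++-] → (0, -0.4105, -1.9735)–(-1.3093, -0.4105, -1.4734)  len=1.4016
  (v3,v9,v4) [-+-] → (1.81671, -0.4105, 0.965995)–(1.3093, -0.4105, 1.4734)  len=0.7176
  (v3,v6,v8) [--+] → (1.3093, -0.4105, -1.4734)–(1.81671, -0.4105, -0.965995)  len=0.7176
  (v3,v8,v9) [-++] → (1.81671, -0.4105, -0.965995)–(1.81671, -0.4105, 0.965995)  len=1.9320
  (v4,v9,v5) [-++] → (1.3093, -0.4105, 1.4734)–(0, -0.4105, 1.9735)  len=1.4016
  (v2,v4,v11) [--+] → (-1.3093, -0.4105, 1.4734)–(-1.81671, -0.4105, 0.965995)  len=0.7176
  (v6,v2,v10) [--+] → (-1.81671, -0.4105, -0.965995)–(-1.3093, -0.4105, -1.4734)  len=0.7176
  (v8,v6,v7) [+-+] → (1.3093, -0.4105, -1.4734)–(0, -0.4105, -1.9735)  len=1.4016

Chained into 1 loop(s):
  loop 1: 10 segments, perimeter = 12.3405
Total perimeter = 12.341

loops=1 perimeter=12.341


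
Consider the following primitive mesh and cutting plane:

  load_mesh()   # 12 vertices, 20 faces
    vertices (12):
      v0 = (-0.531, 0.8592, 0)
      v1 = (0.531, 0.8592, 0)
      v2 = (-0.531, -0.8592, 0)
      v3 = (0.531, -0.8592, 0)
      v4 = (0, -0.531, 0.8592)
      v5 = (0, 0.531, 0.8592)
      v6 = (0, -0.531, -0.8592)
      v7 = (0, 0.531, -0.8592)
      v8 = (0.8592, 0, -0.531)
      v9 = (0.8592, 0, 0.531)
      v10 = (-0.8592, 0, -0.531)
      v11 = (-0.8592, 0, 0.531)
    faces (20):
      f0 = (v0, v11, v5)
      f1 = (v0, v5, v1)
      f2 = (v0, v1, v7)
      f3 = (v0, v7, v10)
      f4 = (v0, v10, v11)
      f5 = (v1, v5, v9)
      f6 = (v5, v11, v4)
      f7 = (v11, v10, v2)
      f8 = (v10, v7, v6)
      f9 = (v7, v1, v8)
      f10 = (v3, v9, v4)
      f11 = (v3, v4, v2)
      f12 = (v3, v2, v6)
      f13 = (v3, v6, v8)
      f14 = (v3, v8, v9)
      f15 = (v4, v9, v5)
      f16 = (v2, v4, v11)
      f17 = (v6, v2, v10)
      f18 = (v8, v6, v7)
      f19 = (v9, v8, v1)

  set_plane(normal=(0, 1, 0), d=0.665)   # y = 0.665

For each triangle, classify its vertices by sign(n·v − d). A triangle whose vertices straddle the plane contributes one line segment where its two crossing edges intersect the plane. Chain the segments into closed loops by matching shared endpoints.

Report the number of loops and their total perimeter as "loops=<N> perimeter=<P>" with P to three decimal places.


loops=1 perimeter=3.544

Straddling triangles (8 of 20):
  (v0,v11,v5) [+--] → (-0.605181, 0.665, 0.120019)–(-0.216801, 0.665, 0.508399)  len=0.5493
  (v0,v5,v1) [+-+] → (-0.216801, 0.665, 0.508399)–(0.216801, 0.665, 0.508399)  len=0.4336
  (v0,v1,v7) [++-] → (0.216801, 0.665, -0.508399)–(-0.216801, 0.665, -0.508399)  len=0.4336
  (v0,v7,v10) [+--] → (-0.216801, 0.665, -0.508399)–(-0.605181, 0.665, -0.120019)  len=0.5493
  (v0,v10,v11) [+--] → (-0.605181, 0.665, -0.120019)–(-0.605181, 0.665, 0.120019)  len=0.2400
  (v1,v5,v9) [+--] → (0.216801, 0.665, 0.508399)–(0.605181, 0.665, 0.120019)  len=0.5493
  (v7,v1,v8) [-+-] → (0.216801, 0.665, -0.508399)–(0.605181, 0.665, -0.120019)  len=0.5493
  (v9,v8,v1) [--+] → (0.605181, 0.665, -0.120019)–(0.605181, 0.665, 0.120019)  len=0.2400

Chained into 1 loop(s):
  loop 1: 8 segments, perimeter = 3.5443
Total perimeter = 3.544


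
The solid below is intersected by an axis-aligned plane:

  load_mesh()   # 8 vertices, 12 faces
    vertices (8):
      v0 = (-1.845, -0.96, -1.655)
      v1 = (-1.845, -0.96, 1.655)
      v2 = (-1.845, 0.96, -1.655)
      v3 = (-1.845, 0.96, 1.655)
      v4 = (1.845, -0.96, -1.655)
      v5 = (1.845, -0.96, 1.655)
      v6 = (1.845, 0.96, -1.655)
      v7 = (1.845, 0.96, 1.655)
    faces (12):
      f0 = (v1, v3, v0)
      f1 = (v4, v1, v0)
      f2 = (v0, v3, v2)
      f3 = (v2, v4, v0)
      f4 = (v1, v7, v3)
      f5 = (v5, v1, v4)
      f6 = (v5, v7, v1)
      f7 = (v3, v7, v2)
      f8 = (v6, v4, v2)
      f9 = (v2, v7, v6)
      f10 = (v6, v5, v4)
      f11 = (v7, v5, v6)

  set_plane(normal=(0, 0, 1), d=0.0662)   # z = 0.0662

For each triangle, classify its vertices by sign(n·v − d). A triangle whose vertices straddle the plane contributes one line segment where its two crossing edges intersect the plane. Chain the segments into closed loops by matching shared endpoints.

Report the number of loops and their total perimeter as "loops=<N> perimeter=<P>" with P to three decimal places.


Straddling triangles (8 of 12):
  (v1,v3,v0) [++-] → (-1.845, 0.0384, 0.0662)–(-1.845, -0.96, 0.0662)  len=0.9984
  (v4,v1,v0) [-+-] → (-0.0738, -0.96, 0.0662)–(-1.845, -0.96, 0.0662)  len=1.7712
  (v0,v3,v2) [-+-] → (-1.845, 0.0384, 0.0662)–(-1.845, 0.96, 0.0662)  len=0.9216
  (v5,v1,v4) [++-] → (-0.0738, -0.96, 0.0662)–(1.845, -0.96, 0.0662)  len=1.9188
  (v3,v7,v2) [++-] → (0.0738, 0.96, 0.0662)–(-1.845, 0.96, 0.0662)  len=1.9188
  (v2,v7,v6) [-+-] → (0.0738, 0.96, 0.0662)–(1.845, 0.96, 0.0662)  len=1.7712
  (v6,v5,v4) [-+-] → (1.845, -0.0384, 0.0662)–(1.845, -0.96, 0.0662)  len=0.9216
  (v7,v5,v6) [++-] → (1.845, -0.0384, 0.0662)–(1.845, 0.96, 0.0662)  len=0.9984

Chained into 1 loop(s):
  loop 1: 8 segments, perimeter = 11.2200
Total perimeter = 11.220

loops=1 perimeter=11.220


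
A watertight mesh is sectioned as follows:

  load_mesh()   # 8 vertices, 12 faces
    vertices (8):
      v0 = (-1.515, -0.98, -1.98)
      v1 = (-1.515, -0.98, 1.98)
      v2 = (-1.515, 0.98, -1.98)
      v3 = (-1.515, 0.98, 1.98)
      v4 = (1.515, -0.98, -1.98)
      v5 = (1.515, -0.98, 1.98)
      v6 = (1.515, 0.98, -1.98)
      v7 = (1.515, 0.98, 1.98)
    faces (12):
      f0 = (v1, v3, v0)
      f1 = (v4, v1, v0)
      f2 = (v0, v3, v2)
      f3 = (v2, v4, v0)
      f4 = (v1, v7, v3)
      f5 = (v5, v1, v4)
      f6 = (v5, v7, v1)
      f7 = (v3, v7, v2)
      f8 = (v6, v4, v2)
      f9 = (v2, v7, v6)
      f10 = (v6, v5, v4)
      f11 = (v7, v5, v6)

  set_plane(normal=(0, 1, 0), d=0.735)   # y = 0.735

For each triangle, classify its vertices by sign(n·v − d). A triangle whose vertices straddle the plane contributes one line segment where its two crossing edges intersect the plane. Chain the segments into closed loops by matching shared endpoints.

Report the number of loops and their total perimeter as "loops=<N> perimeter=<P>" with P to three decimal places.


loops=1 perimeter=13.980

Straddling triangles (8 of 12):
  (v1,v3,v0) [-+-] → (-1.515, 0.735, 1.98)–(-1.515, 0.735, 1.485)  len=0.4950
  (v0,v3,v2) [-++] → (-1.515, 0.735, 1.485)–(-1.515, 0.735, -1.98)  len=3.4650
  (v2,v4,v0) [+--] → (-1.13625, 0.735, -1.98)–(-1.515, 0.735, -1.98)  len=0.3787
  (v1,v7,v3) [-++] → (1.13625, 0.735, 1.98)–(-1.515, 0.735, 1.98)  len=2.6512
  (v5,v7,v1) [-+-] → (1.515, 0.735, 1.98)–(1.13625, 0.735, 1.98)  len=0.3787
  (v6,v4,v2) [+-+] → (1.515, 0.735, -1.98)–(-1.13625, 0.735, -1.98)  len=2.6512
  (v6,v5,v4) [+--] → (1.515, 0.735, -1.485)–(1.515, 0.735, -1.98)  len=0.4950
  (v7,v5,v6) [+-+] → (1.515, 0.735, 1.98)–(1.515, 0.735, -1.485)  len=3.4650

Chained into 1 loop(s):
  loop 1: 8 segments, perimeter = 13.9800
Total perimeter = 13.980


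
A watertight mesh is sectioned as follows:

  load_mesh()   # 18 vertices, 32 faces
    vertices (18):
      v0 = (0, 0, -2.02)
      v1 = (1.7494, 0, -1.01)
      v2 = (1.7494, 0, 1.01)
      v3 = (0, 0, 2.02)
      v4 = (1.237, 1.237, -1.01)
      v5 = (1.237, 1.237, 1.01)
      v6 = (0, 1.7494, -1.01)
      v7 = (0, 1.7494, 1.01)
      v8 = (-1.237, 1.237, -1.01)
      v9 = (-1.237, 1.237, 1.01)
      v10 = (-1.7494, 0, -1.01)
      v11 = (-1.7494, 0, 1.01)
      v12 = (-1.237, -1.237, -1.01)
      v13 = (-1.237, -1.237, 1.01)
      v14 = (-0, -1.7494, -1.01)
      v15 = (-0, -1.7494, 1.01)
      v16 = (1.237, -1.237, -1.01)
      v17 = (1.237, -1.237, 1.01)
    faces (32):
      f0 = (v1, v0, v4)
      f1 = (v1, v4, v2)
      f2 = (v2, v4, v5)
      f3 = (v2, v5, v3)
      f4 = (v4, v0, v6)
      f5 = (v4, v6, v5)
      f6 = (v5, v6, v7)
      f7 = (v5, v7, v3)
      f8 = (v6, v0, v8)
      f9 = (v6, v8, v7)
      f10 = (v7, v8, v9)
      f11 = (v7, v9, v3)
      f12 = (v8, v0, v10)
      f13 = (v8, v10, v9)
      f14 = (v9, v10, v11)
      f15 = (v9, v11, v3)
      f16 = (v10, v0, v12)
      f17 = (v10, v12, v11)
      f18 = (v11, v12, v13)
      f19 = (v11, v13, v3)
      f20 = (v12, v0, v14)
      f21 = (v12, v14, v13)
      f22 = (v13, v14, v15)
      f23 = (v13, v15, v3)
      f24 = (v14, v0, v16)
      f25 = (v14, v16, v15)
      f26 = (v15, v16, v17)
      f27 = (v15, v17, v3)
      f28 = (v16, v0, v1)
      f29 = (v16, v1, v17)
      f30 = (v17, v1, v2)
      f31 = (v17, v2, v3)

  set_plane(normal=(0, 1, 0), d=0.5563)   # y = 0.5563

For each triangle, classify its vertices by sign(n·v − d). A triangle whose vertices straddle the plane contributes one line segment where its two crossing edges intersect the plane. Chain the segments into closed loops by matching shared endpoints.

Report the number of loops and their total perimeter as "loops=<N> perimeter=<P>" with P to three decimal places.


Straddling triangles (12 of 32):
  (v1,v0,v4) [--+] → (0.5563, 0.5563, -1.56579)–(1.51896, 0.5563, -1.01)  len=1.1116
  (v1,v4,v2) [-+-] → (1.51896, 0.5563, -1.01)–(1.51896, 0.5563, 0.101572)  len=1.1116
  (v2,v4,v5) [-++] → (1.51896, 0.5563, 0.101572)–(1.51896, 0.5563, 1.01)  len=0.9084
  (v2,v5,v3) [-+-] → (1.51896, 0.5563, 1.01)–(0.5563, 0.5563, 1.56579)  len=1.1116
  (v4,v0,v6) [+-+] → (0.5563, 0.5563, -1.56579)–(0, 0.5563, -1.69883)  len=0.5720
  (v5,v7,v3) [++-] → (0, 0.5563, 1.69883)–(0.5563, 0.5563, 1.56579)  len=0.5720
  (v6,v0,v8) [+-+] → (0, 0.5563, -1.69883)–(-0.5563, 0.5563, -1.56579)  len=0.5720
  (v7,v9,v3) [++-] → (-0.5563, 0.5563, 1.56579)–(0, 0.5563, 1.69883)  len=0.5720
  (v8,v0,v10) [+--] → (-0.5563, 0.5563, -1.56579)–(-1.51896, 0.5563, -1.01)  len=1.1116
  (v8,v10,v9) [+-+] → (-1.51896, 0.5563, -1.01)–(-1.51896, 0.5563, -0.101572)  len=0.9084
  (v9,v10,v11) [+--] → (-1.51896, 0.5563, -0.101572)–(-1.51896, 0.5563, 1.01)  len=1.1116
  (v9,v11,v3) [+--] → (-1.51896, 0.5563, 1.01)–(-0.5563, 0.5563, 1.56579)  len=1.1116

Chained into 1 loop(s):
  loop 1: 12 segments, perimeter = 10.7743
Total perimeter = 10.774

loops=1 perimeter=10.774


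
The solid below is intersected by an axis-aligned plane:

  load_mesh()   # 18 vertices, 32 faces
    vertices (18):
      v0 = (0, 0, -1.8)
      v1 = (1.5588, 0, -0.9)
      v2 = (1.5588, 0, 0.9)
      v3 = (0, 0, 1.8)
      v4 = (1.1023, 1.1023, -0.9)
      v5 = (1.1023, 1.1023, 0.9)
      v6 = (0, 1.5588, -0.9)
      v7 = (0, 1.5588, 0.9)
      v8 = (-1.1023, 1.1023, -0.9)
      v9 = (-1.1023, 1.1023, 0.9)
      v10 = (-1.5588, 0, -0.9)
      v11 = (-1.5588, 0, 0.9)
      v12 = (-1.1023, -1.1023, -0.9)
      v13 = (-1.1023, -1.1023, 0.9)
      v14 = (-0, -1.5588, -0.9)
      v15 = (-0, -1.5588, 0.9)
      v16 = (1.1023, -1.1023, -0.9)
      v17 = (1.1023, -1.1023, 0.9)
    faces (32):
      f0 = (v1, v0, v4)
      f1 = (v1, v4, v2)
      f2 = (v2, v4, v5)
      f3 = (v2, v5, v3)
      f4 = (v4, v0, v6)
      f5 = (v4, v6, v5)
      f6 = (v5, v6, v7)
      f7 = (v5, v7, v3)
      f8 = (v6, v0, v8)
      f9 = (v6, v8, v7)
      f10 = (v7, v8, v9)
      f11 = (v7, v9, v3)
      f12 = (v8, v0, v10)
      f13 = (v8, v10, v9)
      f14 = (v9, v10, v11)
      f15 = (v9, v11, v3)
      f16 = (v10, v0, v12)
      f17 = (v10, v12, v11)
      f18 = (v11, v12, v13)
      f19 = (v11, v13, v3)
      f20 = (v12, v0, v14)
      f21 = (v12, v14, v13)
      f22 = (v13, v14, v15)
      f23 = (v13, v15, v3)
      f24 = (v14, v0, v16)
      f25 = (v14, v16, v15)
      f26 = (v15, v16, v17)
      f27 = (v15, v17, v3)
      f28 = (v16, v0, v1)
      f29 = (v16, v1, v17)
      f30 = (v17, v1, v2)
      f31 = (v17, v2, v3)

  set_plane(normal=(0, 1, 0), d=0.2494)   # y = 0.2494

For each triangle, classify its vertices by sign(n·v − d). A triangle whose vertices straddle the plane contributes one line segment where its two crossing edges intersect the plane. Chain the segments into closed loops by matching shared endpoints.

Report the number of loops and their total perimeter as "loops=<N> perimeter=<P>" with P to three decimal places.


loops=1 perimeter=10.197

Straddling triangles (12 of 32):
  (v1,v0,v4) [--+] → (0.2494, 0.2494, -1.59637)–(1.45551, 0.2494, -0.9)  len=1.3927
  (v1,v4,v2) [-+-] → (1.45551, 0.2494, -0.9)–(1.45551, 0.2494, 0.492742)  len=1.3927
  (v2,v4,v5) [-++] → (1.45551, 0.2494, 0.492742)–(1.45551, 0.2494, 0.9)  len=0.4073
  (v2,v5,v3) [-+-] → (1.45551, 0.2494, 0.9)–(0.2494, 0.2494, 1.59637)  len=1.3927
  (v4,v0,v6) [+-+] → (0.2494, 0.2494, -1.59637)–(0, 0.2494, -1.656)  len=0.2564
  (v5,v7,v3) [++-] → (0, 0.2494, 1.656)–(0.2494, 0.2494, 1.59637)  len=0.2564
  (v6,v0,v8) [+-+] → (0, 0.2494, -1.656)–(-0.2494, 0.2494, -1.59637)  len=0.2564
  (v7,v9,v3) [++-] → (-0.2494, 0.2494, 1.59637)–(0, 0.2494, 1.656)  len=0.2564
  (v8,v0,v10) [+--] → (-0.2494, 0.2494, -1.59637)–(-1.45551, 0.2494, -0.9)  len=1.3927
  (v8,v10,v9) [+-+] → (-1.45551, 0.2494, -0.9)–(-1.45551, 0.2494, -0.492742)  len=0.4073
  (v9,v10,v11) [+--] → (-1.45551, 0.2494, -0.492742)–(-1.45551, 0.2494, 0.9)  len=1.3927
  (v9,v11,v3) [+--] → (-1.45551, 0.2494, 0.9)–(-0.2494, 0.2494, 1.59637)  len=1.3927

Chained into 1 loop(s):
  loop 1: 12 segments, perimeter = 10.1966
Total perimeter = 10.197
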